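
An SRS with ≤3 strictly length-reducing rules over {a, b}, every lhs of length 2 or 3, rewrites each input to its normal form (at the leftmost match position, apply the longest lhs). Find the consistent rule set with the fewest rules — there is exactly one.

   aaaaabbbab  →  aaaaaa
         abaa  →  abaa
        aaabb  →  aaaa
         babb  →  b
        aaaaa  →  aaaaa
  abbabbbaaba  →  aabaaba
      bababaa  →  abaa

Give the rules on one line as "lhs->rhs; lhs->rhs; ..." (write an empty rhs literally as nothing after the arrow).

  | aaaaabbbab => aaaaaabab => aaaaaa
  | abaa
  | aaabb => aaaa
  | babb => b

bab->; bb->a; bba->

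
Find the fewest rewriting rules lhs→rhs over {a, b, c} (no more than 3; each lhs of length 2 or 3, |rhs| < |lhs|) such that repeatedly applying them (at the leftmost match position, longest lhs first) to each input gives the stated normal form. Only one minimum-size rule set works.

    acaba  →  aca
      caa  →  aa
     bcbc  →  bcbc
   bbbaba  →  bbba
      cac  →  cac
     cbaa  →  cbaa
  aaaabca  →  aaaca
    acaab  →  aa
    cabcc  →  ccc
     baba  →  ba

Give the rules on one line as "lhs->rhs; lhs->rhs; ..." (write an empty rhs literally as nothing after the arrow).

ab->; caa->aa

  | acaba => aca
  | caa => aa
  | bcbc
  | bbbaba => bbba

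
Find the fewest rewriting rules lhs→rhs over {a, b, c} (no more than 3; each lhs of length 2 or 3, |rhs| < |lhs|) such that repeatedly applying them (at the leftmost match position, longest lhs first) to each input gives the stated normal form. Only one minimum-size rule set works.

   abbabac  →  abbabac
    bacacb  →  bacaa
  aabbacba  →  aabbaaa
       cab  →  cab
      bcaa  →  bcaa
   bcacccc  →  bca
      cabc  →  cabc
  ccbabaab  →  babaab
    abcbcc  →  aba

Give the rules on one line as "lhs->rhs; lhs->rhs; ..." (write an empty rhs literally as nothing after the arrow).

  | abbabac
  | bacacb => bacaa
  | aabbacba => aabbaaa
  | cab

cb->a; cc->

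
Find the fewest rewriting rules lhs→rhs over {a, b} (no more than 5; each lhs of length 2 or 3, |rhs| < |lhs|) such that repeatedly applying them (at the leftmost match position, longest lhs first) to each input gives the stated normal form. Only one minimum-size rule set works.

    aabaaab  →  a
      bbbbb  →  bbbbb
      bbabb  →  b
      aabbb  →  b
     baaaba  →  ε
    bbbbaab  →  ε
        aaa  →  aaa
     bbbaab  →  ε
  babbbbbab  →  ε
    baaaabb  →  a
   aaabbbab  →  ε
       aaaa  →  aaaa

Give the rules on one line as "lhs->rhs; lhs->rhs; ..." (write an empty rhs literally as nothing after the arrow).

  | aabaaab => abaaab => baaab => aab => a
  | bbbbb
  | bbabb => babb => abb => b
  | aabbb => abb => b

ab->; aba->ba; ba->; bab->ab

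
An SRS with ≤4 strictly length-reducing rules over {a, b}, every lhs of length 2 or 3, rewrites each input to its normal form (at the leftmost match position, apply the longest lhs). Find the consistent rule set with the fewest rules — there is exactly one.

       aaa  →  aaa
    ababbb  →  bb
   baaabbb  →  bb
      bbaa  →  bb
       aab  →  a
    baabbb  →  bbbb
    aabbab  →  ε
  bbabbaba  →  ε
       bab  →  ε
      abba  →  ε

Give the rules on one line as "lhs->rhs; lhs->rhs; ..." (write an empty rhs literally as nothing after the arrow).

ab->; ba->; baa->b; bab->

  | aaa
  | ababbb => abbb => bb
  | baaabbb => babbb => bb
  | bbaa => bb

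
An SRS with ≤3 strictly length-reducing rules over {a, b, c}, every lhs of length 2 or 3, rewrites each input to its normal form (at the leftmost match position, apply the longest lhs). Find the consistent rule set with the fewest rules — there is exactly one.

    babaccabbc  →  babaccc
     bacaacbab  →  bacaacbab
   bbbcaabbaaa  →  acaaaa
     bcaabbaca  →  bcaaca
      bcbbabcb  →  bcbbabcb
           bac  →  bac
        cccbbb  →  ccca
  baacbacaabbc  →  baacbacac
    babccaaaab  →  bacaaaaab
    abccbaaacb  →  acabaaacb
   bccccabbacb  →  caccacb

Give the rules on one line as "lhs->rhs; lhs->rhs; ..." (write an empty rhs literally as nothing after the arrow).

abb->; bbb->a; bcc->ca

  | babaccabbc => babaccc
  | bacaacbab
  | bbbcaabbaaa => acaabbaaa => acaaaa
  | bcaabbaca => bcaaca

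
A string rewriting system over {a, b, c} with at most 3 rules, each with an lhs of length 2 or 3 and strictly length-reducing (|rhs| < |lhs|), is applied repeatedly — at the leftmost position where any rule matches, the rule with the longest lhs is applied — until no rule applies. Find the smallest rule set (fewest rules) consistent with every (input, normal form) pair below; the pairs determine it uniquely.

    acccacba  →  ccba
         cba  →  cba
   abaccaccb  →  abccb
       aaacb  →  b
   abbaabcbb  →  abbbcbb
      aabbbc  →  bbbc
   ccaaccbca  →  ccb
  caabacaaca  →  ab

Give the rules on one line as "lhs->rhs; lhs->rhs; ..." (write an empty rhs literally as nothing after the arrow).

aa->; ac->; ca->

  | acccacba => ccacba => ccba
  | cba
  | abaccaccb => abcaccb => abccb
  | aaacb => acb => b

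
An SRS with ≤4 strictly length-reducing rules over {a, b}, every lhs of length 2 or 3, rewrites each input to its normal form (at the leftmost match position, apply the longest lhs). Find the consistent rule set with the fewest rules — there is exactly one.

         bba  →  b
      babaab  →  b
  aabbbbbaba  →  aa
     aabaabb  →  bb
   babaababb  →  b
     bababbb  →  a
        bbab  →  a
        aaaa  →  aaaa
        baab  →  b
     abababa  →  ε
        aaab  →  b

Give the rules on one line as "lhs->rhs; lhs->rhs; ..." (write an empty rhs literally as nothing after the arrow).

ab->b; ba->; bab->aa; bbb->a

  | bba => b
  | babaab => aaaab => aaab => aab => ab => b
  | aabbbbbaba => abbbbbaba => bbbbbaba => abbaba => bbaba => baaa => aa
  | aabaabb => abaabb => baabb => abb => bb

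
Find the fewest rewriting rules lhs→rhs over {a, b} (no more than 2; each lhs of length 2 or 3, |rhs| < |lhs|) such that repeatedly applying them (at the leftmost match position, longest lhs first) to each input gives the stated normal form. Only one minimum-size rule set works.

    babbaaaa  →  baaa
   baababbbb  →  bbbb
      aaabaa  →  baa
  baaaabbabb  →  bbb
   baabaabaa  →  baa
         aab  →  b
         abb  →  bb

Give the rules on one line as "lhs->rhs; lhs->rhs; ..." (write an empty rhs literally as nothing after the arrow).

ab->b; bba->

  | babbaaaa => bbbaaaa => baaa
  | baababbbb => bababbbb => bbabbbb => bbbb
  | aaabaa => aabaa => abaa => baa
  | baaaabbabb => baaabbabb => baabbabb => babbabb => bbbabb => bbb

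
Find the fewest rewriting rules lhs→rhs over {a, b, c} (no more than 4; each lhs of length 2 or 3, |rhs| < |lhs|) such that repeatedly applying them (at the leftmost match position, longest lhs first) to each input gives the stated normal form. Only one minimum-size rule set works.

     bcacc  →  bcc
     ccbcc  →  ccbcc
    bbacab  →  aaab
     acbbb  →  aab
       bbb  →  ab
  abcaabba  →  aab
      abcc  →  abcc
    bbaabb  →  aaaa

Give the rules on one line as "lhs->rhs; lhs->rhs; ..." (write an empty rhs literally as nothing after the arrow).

ba->b; bb->a; ca->a

  | bcacc => bacc => bcc
  | ccbcc
  | bbacab => aacab => aaab
  | acbbb => acab => aab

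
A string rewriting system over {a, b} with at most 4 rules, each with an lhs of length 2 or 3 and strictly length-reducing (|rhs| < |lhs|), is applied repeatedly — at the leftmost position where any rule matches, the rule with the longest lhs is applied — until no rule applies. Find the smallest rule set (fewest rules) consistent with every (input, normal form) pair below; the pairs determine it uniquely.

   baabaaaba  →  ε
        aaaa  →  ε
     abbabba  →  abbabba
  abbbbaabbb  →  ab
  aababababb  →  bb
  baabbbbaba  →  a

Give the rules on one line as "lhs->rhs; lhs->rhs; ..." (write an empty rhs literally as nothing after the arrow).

aa->; aba->ba; bbb->a

  | baabaaaba => bbaaaba => bbaba => bbba => aa => ε
  | aaaa => aa => ε
  | abbabba
  | abbbbaabbb => aabaabbb => baabbb => bbbb => ab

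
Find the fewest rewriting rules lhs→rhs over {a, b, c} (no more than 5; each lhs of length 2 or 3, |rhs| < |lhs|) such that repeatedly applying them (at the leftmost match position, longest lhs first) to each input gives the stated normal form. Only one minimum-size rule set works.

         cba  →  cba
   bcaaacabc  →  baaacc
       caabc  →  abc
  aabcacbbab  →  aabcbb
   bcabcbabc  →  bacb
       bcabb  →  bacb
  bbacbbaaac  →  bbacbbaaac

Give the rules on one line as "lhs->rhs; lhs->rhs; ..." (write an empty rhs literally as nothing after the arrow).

  | cba
  | bcaaacabc => baacabc => baaacc
  | caabc => abc
  | aabcacbbab => aabcbbab => aabcbb

bab->b; ca->; cab->ac; cbc->b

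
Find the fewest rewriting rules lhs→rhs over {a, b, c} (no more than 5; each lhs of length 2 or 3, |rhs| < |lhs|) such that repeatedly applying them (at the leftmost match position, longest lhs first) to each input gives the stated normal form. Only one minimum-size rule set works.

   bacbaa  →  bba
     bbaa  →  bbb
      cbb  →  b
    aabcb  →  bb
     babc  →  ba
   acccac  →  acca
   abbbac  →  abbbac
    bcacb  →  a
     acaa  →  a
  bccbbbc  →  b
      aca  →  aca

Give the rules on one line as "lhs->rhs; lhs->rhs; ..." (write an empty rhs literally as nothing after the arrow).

  | bacbaa => baaa => bba
  | bbaa => bbb
  | cbb => b
  | aabcb => bbcb => bb

aa->b; bc->; cac->a; cb->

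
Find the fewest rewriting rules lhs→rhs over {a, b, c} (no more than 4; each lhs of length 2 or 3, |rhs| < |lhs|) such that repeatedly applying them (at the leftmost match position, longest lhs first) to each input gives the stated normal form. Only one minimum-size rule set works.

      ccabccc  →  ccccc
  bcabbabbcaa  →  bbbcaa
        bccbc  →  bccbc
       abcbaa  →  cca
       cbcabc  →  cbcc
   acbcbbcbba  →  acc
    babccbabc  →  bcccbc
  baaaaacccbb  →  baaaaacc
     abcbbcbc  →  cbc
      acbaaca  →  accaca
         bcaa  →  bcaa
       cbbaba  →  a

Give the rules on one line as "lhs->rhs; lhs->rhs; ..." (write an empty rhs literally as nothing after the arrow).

ab->; abb->bb; cba->cc; cbb->

  | ccabccc => ccccc
  | bcabbabbcaa => bcbbabbcaa => babbcaa => bbbcaa
  | bccbc
  | abcbaa => cbaa => cca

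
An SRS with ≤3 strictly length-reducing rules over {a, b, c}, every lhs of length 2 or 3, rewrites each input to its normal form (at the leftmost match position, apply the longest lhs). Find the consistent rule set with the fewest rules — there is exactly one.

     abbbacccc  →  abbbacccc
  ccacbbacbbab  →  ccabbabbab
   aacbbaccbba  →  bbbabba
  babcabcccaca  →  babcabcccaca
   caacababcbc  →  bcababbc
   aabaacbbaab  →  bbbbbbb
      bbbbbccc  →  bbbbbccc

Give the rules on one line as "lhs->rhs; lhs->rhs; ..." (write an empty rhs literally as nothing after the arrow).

  | abbbacccc
  | ccacbbacbbab => ccabbacbbab => ccabbabbab
  | aacbbaccbba => bcbbaccbba => bbbaccbba => bbbacbba => bbbabba
  | babcabcccaca

aa->b; cb->b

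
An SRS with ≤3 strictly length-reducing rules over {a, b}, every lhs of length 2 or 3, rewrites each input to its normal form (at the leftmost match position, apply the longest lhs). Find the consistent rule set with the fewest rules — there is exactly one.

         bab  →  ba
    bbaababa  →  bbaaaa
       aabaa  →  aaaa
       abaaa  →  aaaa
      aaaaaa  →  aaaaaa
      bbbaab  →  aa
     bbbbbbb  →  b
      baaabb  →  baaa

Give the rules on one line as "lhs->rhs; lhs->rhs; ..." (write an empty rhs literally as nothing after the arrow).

  | bab => ba
  | bbaababa => bbaaaba => bbaaaa
  | aabaa => aaaa
  | abaaa => aaaa

ab->a; bbb->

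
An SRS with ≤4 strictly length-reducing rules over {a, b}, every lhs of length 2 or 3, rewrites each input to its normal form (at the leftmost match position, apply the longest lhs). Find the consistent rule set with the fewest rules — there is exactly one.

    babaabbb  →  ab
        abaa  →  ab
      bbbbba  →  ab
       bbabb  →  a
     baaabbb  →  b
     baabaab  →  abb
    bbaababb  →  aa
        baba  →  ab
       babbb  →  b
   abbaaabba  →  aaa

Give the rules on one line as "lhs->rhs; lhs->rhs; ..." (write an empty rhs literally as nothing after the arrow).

ba->b; bba->ab; bbb->

  | babaabbb => bbaabbb => ababbb => abbbb => ab
  | abaa => aba => ab
  | bbbbba => bba => ab
  | bbabb => abbb => a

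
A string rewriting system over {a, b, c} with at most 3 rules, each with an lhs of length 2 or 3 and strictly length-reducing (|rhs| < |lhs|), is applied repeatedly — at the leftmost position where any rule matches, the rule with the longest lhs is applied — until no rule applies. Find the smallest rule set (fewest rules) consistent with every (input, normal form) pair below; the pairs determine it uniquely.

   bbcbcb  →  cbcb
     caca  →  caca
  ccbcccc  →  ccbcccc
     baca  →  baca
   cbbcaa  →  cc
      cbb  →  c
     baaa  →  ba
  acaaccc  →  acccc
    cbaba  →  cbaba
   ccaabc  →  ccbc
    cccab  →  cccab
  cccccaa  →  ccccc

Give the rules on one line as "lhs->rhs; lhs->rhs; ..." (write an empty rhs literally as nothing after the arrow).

aa->; bb->

  | bbcbcb => cbcb
  | caca
  | ccbcccc
  | baca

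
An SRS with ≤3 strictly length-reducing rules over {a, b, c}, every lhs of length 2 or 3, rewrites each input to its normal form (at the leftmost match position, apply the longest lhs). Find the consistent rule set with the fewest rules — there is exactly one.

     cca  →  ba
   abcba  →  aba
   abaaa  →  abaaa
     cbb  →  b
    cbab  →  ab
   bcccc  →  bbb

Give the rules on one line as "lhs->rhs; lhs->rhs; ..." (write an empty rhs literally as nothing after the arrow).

cb->; cc->b

  | cca => ba
  | abcba => aba
  | abaaa
  | cbb => b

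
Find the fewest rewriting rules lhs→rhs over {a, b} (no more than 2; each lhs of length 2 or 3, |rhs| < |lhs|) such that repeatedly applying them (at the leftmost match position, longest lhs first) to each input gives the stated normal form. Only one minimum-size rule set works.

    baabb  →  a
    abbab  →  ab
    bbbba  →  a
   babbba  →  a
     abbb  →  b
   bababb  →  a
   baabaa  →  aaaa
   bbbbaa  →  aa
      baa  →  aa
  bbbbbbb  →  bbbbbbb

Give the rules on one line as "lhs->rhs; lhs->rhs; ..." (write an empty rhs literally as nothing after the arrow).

abb->; ba->a

  | baabb => aabb => a
  | abbab => ab
  | bbbba => bbba => bba => ba => a
  | babbba => abbba => ba => a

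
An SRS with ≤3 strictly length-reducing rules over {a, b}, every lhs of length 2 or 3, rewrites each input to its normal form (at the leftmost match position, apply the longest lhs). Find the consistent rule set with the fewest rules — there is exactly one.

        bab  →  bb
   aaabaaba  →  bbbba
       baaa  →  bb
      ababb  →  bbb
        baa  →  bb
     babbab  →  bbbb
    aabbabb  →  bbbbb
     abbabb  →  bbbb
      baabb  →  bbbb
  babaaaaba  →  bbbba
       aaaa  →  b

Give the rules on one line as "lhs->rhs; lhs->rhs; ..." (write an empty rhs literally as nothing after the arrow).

  | bab => bb
  | aaabaaba => aabaaba => bbaaba => bbbba
  | baaa => baa => bb
  | ababb => babb => bbb

aa->b; aaa->aa; ab->b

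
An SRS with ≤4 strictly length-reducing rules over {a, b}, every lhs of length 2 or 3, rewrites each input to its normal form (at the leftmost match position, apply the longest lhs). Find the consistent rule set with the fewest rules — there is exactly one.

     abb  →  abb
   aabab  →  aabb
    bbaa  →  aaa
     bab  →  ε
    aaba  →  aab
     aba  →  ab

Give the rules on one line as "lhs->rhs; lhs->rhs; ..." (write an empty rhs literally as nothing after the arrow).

aba->ab; bab->; bba->aa

  | abb
  | aabab => aabb
  | bbaa => aaa
  | bab => ε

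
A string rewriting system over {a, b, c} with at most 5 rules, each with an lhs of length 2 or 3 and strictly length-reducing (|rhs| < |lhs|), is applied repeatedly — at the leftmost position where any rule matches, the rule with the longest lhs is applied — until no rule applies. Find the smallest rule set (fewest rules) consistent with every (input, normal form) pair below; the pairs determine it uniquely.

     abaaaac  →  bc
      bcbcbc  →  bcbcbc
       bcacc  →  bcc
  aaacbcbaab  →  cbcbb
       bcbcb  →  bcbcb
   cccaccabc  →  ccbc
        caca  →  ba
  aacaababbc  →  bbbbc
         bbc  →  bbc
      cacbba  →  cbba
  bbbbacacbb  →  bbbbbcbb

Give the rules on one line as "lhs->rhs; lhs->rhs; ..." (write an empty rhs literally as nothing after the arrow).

  | abaaaac => baaaac => baaac => baac => bac => bc
  | bcbcbc
  | bcacc => bacc => bcc
  | aaacbcbaab => aacbcbaab => acbcbaab => cbcbaab => cbcbab => cbcbb

ab->b; ac->c; aca->ba; cac->ac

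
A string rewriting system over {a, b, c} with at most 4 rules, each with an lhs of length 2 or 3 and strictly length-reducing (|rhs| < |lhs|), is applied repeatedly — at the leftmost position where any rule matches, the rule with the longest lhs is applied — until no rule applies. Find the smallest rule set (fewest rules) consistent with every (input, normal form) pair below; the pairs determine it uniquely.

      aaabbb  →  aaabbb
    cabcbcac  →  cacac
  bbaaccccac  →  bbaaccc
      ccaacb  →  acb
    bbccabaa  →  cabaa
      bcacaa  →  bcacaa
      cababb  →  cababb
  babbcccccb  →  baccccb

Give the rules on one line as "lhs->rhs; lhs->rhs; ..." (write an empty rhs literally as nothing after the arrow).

  | aaabbb
  | cabcbcac => cacac
  | bbaaccccac => bbaaccc
  | ccaacb => acb

bbc->; bcb->; cca->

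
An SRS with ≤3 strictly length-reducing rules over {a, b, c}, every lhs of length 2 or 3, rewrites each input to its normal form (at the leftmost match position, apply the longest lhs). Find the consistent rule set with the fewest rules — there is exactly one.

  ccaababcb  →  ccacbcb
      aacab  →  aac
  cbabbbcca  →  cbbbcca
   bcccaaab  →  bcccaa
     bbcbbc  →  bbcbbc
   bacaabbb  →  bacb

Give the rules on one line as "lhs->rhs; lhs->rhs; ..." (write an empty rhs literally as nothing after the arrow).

  | ccaababcb => ccacbcb
  | aacab => aac
  | cbabbbcca => cbbbcca
  | bcccaaab => bcccaa

ab->; aba->c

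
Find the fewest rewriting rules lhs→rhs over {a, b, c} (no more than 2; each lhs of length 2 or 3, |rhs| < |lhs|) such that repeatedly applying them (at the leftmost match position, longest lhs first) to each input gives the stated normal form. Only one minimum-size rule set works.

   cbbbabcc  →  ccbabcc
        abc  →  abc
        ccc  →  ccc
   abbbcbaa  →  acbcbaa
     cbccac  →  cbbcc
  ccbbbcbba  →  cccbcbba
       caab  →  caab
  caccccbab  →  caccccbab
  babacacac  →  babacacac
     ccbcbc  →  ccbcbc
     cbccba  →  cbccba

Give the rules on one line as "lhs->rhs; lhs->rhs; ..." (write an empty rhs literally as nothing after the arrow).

bbb->cb; cca->bc

  | cbbbabcc => ccbabcc
  | abc
  | ccc
  | abbbcbaa => acbcbaa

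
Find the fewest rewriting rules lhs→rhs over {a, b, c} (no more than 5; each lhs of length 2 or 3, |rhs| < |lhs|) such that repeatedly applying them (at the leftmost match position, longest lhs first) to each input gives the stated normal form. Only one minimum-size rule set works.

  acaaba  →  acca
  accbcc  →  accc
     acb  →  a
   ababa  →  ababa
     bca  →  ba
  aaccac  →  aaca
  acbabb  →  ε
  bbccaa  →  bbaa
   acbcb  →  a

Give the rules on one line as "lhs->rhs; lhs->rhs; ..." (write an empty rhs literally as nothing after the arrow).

  | acaaba => acca
  | accbcc => accc
  | acb => a
  | ababa

aab->c; bc->b; cac->a; cb->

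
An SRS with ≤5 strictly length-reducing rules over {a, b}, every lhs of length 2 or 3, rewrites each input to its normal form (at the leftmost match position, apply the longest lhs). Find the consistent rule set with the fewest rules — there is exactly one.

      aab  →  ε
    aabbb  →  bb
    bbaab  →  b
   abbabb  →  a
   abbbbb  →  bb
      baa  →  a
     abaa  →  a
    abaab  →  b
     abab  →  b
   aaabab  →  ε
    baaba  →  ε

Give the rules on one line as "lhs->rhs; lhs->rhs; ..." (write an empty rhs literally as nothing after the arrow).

aab->; ab->b; ba->; bbb->a

  | aab => ε
  | aabbb => bb
  | bbaab => bab => b
  | abbabb => bbabb => bbb => a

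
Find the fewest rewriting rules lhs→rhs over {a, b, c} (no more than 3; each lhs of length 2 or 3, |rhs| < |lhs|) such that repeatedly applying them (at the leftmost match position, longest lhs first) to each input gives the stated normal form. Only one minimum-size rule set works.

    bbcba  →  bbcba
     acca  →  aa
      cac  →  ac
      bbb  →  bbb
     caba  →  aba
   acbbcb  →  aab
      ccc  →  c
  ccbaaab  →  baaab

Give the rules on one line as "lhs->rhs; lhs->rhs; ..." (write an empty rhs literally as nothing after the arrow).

  | bbcba
  | acca => aa
  | cac => ac
  | bbb

ca->a; cbb->ac; cc->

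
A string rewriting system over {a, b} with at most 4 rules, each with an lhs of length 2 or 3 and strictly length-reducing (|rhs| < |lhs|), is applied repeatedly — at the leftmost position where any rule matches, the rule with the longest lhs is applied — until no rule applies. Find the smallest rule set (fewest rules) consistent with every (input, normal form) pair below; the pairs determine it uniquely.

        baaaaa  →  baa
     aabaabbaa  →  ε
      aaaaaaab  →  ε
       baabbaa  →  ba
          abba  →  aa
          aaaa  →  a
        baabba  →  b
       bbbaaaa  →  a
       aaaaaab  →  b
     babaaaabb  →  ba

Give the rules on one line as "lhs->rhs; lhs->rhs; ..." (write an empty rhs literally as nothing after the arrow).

aaa->; ab->; abb->a; bb->a

  | baaaaa => baa
  | aabaabbaa => aaabbaa => bbaa => aaa => ε
  | aaaaaaab => aaaab => ab => ε
  | baabbaa => baaaa => ba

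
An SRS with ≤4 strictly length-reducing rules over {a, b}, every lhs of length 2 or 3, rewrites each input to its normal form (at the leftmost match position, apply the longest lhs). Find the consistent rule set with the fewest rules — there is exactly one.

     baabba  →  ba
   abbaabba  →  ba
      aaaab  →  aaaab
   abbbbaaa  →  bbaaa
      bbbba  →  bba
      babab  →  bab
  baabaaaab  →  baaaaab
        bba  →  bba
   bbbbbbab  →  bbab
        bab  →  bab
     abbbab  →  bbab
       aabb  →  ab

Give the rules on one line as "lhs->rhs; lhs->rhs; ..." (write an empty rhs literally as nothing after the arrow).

  | baabba => baba => ba
  | abbaabba => baabba => baba => ba
  | aaaab
  | abbbbaaa => bbbaaa => bbaaa

aba->a; abb->b; bbb->bb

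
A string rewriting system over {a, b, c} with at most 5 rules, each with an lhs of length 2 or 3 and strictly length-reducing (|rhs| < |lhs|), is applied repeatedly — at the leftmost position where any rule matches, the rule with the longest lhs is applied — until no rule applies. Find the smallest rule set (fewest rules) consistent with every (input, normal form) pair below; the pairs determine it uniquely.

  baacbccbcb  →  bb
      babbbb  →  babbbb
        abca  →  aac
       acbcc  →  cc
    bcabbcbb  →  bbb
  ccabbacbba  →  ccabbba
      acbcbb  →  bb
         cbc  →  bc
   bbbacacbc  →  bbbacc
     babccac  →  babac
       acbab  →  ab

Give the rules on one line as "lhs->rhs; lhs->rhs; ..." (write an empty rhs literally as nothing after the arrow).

acb->; bca->ac; bcc->b; cb->b

  | baacbccbcb => baccbcb => bacbcb => bcb => bb
  | babbbb
  | abca => aac
  | acbcc => cc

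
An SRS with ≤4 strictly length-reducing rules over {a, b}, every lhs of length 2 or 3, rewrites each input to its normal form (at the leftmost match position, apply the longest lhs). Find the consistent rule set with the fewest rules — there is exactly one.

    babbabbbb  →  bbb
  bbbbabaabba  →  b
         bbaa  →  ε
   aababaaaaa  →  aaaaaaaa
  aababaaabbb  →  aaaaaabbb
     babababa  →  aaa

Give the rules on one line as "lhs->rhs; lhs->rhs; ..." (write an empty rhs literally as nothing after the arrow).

  | babbabbbb => babbbb => bbb
  | bbbbabaabba => bbbaabba => bbabba => bba => b
  | bbaa => ba => ε
  | aababaaaaa => aaabaaaaa => aaaaaaaa

aba->aa; ba->; bab->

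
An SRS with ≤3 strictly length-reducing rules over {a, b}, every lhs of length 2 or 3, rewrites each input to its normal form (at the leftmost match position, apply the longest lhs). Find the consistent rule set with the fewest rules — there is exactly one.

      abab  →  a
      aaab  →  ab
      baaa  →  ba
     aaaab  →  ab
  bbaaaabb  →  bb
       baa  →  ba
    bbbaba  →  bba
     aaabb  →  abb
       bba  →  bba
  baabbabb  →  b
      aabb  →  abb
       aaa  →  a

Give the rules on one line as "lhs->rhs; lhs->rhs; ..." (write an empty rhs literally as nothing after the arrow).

  | abab => a
  | aaab => aab => ab
  | baaa => baa => ba
  | aaaab => aaab => aab => ab

aa->a; bab->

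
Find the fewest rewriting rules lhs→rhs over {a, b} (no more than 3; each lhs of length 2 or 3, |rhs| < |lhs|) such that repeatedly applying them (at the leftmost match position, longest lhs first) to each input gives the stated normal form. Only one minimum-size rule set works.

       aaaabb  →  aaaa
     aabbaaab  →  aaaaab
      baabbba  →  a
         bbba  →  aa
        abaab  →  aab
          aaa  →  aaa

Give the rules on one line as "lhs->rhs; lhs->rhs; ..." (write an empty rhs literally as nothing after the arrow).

  | aaaabb => aaaa
  | aabbaaab => aaaaab
  | baabbba => abbba => aba => a
  | bbba => aa

abb->a; ba->; bbb->a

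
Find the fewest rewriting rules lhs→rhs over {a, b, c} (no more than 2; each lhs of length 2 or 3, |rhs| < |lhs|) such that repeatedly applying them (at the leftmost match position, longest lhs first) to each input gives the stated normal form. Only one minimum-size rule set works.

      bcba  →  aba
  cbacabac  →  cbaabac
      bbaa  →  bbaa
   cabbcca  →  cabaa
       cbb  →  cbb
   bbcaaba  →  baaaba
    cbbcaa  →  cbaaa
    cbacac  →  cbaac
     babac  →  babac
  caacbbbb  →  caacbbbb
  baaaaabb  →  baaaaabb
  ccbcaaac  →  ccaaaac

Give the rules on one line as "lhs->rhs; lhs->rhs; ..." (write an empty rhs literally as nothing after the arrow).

aca->aa; bc->a

  | bcba => aba
  | cbacabac => cbaabac
  | bbaa
  | cabbcca => cabaca => cabaa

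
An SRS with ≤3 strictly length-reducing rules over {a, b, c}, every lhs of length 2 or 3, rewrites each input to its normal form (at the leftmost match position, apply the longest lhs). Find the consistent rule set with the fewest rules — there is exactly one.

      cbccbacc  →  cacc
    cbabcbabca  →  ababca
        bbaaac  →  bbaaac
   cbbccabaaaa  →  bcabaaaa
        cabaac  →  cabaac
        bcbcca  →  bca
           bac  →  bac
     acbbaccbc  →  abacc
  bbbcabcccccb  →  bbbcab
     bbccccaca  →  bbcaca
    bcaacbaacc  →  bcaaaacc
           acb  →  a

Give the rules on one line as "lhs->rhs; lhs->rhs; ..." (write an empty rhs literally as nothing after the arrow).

bcc->bc; cb->

  | cbccbacc => ccbacc => cacc
  | cbabcbabca => abcbabca => ababca
  | bbaaac
  | cbbccabaaaa => bccabaaaa => bcabaaaa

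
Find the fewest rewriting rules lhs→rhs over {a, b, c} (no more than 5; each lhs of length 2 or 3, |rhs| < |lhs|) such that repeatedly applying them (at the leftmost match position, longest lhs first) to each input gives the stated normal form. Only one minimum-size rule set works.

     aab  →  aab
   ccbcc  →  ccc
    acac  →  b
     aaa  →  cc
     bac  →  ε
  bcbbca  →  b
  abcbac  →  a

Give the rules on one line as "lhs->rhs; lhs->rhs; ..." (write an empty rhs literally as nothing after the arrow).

  | aab
  | ccbcc => ccc
  | acac => bbc => b
  | aaa => cc

aaa->cc; aca->bb; ba->b; bc->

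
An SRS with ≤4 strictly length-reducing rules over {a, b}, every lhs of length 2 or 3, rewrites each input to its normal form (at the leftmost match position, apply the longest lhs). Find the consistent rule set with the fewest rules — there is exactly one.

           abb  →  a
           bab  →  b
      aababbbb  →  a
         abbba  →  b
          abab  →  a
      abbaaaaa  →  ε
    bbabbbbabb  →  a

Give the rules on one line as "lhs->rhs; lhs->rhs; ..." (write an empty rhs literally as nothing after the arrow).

  | abb => ab => a
  | bab => b
  | aababbbb => bbabbbb => aabbbb => bbbbb => abbb => abb => ab => a
  | abbba => abba => aba => aa => b

aa->b; ab->a; ba->; bb->a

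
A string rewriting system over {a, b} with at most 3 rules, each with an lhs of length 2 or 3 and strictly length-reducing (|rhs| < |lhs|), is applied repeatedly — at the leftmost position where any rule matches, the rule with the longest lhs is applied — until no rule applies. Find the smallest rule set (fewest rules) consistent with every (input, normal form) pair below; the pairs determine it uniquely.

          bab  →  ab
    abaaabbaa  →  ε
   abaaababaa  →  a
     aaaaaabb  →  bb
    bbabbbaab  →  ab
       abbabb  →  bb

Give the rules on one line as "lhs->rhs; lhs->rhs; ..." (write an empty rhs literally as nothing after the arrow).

aa->; ba->a

  | bab => ab
  | abaaabbaa => aaaabbaa => aabbaa => bbaa => baa => aa => ε
  | abaaababaa => aaaababaa => aababaa => babaa => abaa => aaa => a
  | aaaaaabb => aaaabb => aabb => bb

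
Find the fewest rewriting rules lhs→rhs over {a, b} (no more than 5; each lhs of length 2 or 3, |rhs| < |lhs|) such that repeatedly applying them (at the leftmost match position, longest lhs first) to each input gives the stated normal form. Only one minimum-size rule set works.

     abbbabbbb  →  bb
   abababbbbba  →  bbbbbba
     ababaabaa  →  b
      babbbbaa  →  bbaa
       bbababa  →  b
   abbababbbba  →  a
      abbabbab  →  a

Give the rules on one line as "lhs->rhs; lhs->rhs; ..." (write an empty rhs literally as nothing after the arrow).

aaa->b; ab->a; abb->; bab->ab

  | abbbabbbb => babbbb => abbbb => bb
  | abababbbbba => aababbbbba => aaabbbbba => bbbbbba
  | ababaabaa => aabaabaa => aaaabaa => babaa => abaa => aaa => b
  | babbbbaa => abbbbaa => bbaa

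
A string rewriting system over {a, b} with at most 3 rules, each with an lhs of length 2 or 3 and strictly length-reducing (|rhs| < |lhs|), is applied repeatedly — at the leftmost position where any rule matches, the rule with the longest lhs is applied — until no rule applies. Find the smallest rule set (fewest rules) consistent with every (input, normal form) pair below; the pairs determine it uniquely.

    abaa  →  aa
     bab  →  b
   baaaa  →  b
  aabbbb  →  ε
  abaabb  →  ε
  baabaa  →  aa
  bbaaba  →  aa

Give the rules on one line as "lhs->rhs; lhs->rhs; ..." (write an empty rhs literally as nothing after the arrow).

ab->; baa->b; bb->

  | abaa => aa
  | bab => b
  | baaaa => baa => b
  | aabbbb => abbb => bb => ε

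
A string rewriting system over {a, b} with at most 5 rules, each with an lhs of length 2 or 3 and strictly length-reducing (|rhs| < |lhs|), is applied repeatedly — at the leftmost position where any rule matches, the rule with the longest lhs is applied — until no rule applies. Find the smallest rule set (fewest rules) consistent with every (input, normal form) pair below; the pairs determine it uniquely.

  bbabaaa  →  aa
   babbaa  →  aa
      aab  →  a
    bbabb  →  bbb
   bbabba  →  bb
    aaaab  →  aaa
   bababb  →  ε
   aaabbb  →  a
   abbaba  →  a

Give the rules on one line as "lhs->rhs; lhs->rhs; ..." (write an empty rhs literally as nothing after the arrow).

ab->; abb->; ba->a; bba->b

  | bbabaaa => bbaaa => baa => aa
  | babbaa => abbaa => aa
  | aab => a
  | bbabb => bbb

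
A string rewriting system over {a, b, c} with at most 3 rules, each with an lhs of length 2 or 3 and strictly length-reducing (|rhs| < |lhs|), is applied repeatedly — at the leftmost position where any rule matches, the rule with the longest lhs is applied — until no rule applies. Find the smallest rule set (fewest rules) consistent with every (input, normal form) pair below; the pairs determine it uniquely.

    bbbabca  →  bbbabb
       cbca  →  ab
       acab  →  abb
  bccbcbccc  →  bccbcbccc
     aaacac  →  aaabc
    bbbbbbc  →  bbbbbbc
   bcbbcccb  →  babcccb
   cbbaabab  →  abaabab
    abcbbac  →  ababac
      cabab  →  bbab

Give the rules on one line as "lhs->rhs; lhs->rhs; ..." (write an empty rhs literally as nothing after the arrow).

ca->b; cbb->ab

  | bbbabca => bbbabb
  | cbca => cbb => ab
  | acab => abb
  | bccbcbccc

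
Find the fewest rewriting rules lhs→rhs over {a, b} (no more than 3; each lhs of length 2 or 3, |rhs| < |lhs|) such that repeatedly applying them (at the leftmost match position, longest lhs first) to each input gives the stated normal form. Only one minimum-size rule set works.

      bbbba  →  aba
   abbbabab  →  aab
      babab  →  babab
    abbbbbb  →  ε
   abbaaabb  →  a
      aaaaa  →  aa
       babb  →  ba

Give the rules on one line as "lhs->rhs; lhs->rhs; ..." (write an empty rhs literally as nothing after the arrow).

aaa->bb; bb->; bbb->a

  | bbbba => aba
  | abbbabab => aaabab => bbbab => aab
  | babab
  | abbbbbb => aabbb => aaa => bb => ε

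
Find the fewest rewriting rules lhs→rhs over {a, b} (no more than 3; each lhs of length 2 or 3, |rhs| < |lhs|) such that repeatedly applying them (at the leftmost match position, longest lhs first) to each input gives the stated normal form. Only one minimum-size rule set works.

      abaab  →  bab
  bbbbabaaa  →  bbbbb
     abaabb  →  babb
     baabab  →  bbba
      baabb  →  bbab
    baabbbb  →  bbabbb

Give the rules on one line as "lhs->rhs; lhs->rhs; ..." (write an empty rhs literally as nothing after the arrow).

  | abaab => bab
  | bbbbabaaa => bbbbbaa => bbbbb
  | abaabb => babb
  | baabab => bbaab => bbba

aa->; aab->ba; aba->b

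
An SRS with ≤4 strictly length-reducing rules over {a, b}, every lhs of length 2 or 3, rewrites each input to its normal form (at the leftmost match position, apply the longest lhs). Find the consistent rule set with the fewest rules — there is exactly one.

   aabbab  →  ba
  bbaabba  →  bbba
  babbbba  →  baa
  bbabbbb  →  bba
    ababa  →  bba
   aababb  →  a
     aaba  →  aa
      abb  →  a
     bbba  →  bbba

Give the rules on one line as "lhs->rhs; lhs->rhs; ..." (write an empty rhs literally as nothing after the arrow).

  | aabbab => abab => bab => ba
  | bbaabba => bbaba => bbba
  | babbbba => babba => baa
  | bbabbbb => bbabb => bba

aab->a; ab->a; aba->ba; abb->a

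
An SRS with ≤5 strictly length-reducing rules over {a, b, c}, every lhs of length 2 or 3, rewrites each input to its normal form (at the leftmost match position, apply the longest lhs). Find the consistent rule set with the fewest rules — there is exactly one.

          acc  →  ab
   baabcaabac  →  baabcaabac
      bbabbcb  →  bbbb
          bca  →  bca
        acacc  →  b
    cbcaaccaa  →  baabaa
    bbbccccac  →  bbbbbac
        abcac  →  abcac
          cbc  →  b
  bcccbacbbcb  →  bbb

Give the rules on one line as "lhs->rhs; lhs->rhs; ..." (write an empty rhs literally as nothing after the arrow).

  | acc => ab
  | baabcaabac
  | bbabbcb => bbccb => bbbb
  | bca

abb->c; aca->; cb->c; cc->b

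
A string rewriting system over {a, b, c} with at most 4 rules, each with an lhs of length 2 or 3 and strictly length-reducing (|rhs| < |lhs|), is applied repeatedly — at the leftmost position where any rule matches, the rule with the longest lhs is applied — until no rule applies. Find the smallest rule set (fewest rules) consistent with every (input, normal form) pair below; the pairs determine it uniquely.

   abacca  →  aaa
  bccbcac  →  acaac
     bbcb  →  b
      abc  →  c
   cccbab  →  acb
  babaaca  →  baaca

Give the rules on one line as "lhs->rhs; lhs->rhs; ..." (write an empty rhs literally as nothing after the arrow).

ab->; bc->a; cc->a

  | abacca => acca => aaa
  | bccbcac => acbcac => acaac
  | bbcb => bab => b
  | abc => c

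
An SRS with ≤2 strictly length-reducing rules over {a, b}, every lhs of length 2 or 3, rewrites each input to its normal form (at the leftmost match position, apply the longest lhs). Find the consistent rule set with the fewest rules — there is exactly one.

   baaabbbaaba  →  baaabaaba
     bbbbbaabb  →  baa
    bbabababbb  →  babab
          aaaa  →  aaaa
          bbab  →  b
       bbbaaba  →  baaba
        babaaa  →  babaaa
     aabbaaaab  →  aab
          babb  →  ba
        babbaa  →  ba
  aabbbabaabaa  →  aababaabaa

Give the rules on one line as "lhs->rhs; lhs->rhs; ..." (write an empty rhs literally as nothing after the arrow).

  | baaabbbaaba => baaabaaba
  | bbbbbaabb => bbbaabb => baabb => baa
  | bbabababbb => bbbababbb => bababbb => babab
  | aaaa

bb->; bba->bb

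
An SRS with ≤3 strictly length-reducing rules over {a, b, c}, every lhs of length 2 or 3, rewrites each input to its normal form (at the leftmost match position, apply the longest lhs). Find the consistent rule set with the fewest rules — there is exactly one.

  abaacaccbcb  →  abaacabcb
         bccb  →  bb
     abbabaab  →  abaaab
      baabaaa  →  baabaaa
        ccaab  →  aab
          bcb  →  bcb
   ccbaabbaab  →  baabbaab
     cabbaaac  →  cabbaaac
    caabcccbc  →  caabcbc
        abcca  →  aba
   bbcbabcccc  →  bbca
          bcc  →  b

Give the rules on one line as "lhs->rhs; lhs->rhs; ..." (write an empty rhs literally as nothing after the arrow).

  | abaacaccbcb => abaacabcb
  | bccb => bb
  | abbabaab => abaaab
  | baabaaa

bab->a; cc->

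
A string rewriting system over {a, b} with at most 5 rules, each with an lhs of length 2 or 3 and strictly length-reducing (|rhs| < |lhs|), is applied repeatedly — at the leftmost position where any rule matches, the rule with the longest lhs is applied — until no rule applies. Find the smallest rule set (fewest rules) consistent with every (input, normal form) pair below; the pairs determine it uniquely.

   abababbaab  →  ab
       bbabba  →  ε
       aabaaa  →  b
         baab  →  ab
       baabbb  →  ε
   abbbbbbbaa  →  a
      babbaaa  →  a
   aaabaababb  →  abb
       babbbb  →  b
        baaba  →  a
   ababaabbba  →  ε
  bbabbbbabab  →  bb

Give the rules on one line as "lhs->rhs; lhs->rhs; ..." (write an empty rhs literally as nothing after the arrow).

aa->b; aab->b; ba->; bbb->aa

  | abababbaab => ababbaab => abbaab => abab => ab
  | bbabba => bbba => aaa => ba => ε
  | aabaaa => baaa => aa => b
  | baab => ab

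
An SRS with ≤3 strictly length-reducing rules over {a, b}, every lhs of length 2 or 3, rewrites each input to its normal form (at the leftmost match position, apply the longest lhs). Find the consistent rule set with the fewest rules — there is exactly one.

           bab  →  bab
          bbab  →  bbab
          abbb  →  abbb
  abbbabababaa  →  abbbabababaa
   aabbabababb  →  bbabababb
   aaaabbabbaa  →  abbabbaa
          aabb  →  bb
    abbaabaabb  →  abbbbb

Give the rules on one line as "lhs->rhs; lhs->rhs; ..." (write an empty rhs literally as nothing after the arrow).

  | bab
  | bbab
  | abbb
  | abbbabababaa

aaa->; aab->b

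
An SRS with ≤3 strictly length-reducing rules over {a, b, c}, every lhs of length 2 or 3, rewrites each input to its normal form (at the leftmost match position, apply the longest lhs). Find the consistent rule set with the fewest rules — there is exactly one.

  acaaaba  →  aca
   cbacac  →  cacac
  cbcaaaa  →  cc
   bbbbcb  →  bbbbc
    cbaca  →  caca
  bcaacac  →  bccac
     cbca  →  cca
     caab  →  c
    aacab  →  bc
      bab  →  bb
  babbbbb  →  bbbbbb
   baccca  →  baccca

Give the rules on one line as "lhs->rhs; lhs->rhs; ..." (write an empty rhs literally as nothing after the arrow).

  | acaaaba => acbaba => acaba => acba => aca
  | cbacac => cacac
  | cbcaaaa => ccaaaa => ccbaa => ccaa => ccb => cc
  | bbbbcb => bbbbc

aa->b; ab->b; cb->c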